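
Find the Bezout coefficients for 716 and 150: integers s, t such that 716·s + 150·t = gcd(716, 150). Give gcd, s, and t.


Euclidean algorithm on (716, 150) — divide until remainder is 0:
  716 = 4 · 150 + 116
  150 = 1 · 116 + 34
  116 = 3 · 34 + 14
  34 = 2 · 14 + 6
  14 = 2 · 6 + 2
  6 = 3 · 2 + 0
gcd(716, 150) = 2.
Track Bezout coefficients alongside the remainders: start with r₀ = 716 = a·1 + b·0 (s = 1, t = 0) and r₁ = 150 = a·0 + b·1 (s = 0, t = 1); each new remainder r_{k+1} = r_{k-1} − q_k·r_k inherits s_{k+1} = s_{k-1} − q_k·s_k, t_{k+1} = t_{k-1} − q_k·t_k, so r_k = a·s_k + b·t_k at every step:
  q = 4: r = 116, s = 1 − 4·0 = 1, t = 0 − 4·1 = -4  (check: 716·1 + 150·(-4) = 116)
  q = 1: r = 34, s = 0 − 1·1 = -1, t = 1 − 1·(-4) = 5  (check: 716·(-1) + 150·5 = 34)
  q = 3: r = 14, s = 1 − 3·(-1) = 4, t = -4 − 3·5 = -19  (check: 716·4 + 150·(-19) = 14)
  q = 2: r = 6, s = -1 − 2·4 = -9, t = 5 − 2·(-19) = 43  (check: 716·(-9) + 150·43 = 6)
  q = 2: r = 2, s = 4 − 2·(-9) = 22, t = -19 − 2·43 = -105  (check: 716·22 + 150·(-105) = 2)
The row with r = 2 (the gcd) gives the Bezout coefficients s = 22, t = -105.
Result: 716 · (22) + 150 · (-105) = 2.

gcd(716, 150) = 2; s = 22, t = -105 (check: 716·22 + 150·(-105) = 2).


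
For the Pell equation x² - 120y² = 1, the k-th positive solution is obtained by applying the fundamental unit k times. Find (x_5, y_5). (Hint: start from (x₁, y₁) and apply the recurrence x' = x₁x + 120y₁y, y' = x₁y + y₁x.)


Step 1: Find the fundamental solution (x₁, y₁) of x² - 120y² = 1.
  Expand √120 as a continued fraction. a₀ = ⌊√120⌋ = 10; iterate m_{k+1} = d_k·a_k − m_k, d_{k+1} = (120 − m_{k+1}²)/d_k, a_{k+1} = ⌊(a₀ + m_{k+1})/d_{k+1}⌋ (starting m₀ = 0, d₀ = 1), with convergents p_k = a_k·p_{k-1} + p_{k-2}, q_k = a_k·q_{k-1} + q_{k-2} (p₋₁ = 1, q₋₁ = 0):
  k = 0: a₀ = 10; p₀/q₀ = 10/1; p₀² − 120·q₀² = 100 − 120 = -20.
  k = 1: m = 10, d = 20, a = ⌊(10 + 10)/20⌋ = 1; p/q = (1·10 + 1)/(1·1 + 0) = 11/1; p² − 120·q² = 121 − 120 = 1.
  The first convergent with p² − 120·q² = 1 gives the fundamental solution (x₁, y₁) = (11, 1).
Step 2: Apply the recurrence (x_{n+1}, y_{n+1}) = (x₁x_n + 120y₁y_n, x₁y_n + y₁x_n) repeatedly.
  From (x_1, y_1) = (11, 1): x_2 = 11·11 + 120·1·1 = 241; y_2 = 11·1 + 1·11 = 22.
  From (x_2, y_2) = (241, 22): x_3 = 11·241 + 120·1·22 = 5291; y_3 = 11·22 + 1·241 = 483.
  From (x_3, y_3) = (5291, 483): x_4 = 11·5291 + 120·1·483 = 116161; y_4 = 11·483 + 1·5291 = 10604.
  From (x_4, y_4) = (116161, 10604): x_5 = 11·116161 + 120·1·10604 = 2550251; y_5 = 11·10604 + 1·116161 = 232805.
Step 3: Verify x_5² - 120·y_5² = 6503780163001 - 6503780163000 = 1 (should be 1). ✓

(x_1, y_1) = (11, 1); (x_5, y_5) = (2550251, 232805).


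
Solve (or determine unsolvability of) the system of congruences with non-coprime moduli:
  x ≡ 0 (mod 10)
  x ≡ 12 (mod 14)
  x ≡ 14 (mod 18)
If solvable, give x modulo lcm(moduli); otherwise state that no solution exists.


Moduli 10, 14, 18 are not pairwise coprime, so CRT works modulo lcm(m_i) when all pairwise compatibility conditions hold.
Pairwise compatibility: gcd(m_i, m_j) must divide a_i - a_j for every pair.
Merge one congruence at a time:
  Start: x ≡ 0 (mod 10).
  Combine with x ≡ 12 (mod 14): gcd(10, 14) = 2; 12 - 0 = 12, which IS divisible by 2, so compatible.
    Write x = 0 + 10·t and substitute into x ≡ 12 (mod 14): 10·t ≡ 12 − 0 = 12 (mod 14).
    Divide the congruence (and modulus) by g = 2: 5·t ≡ 6 (mod 7).
    The inverse of 5 mod 7 is 3 (since 5·3 = 15 = 2·7 + 1), so t ≡ 3·6 = 18 ≡ 4 (mod 7).
    Then x = 0 + 10·4 = 40, valid modulo lcm(10, 14) = 70: x ≡ 40 (mod 70).
  Combine with x ≡ 14 (mod 18): gcd(70, 18) = 2; 14 - 40 = -26, which IS divisible by 2, so compatible.
    Write x = 40 + 70·t and substitute into x ≡ 14 (mod 18): 70·t ≡ 14 − 40 = -26 (mod 18).
    Divide the congruence (and modulus) by g = 2: 35·t ≡ -13 (mod 9).
    Reduce coefficients mod 9: 8·t ≡ 5 (mod 9).
    The inverse of 8 mod 9 is 8 (since 8·8 = 64 = 7·9 + 1), so t ≡ 8·5 = 40 ≡ 4 (mod 9).
    Then x = 40 + 70·4 = 320, valid modulo lcm(70, 18) = 630: x ≡ 320 (mod 630).
Verify: 320 mod 10 = 0, 320 mod 14 = 12, 320 mod 18 = 14.

x ≡ 320 (mod 630).


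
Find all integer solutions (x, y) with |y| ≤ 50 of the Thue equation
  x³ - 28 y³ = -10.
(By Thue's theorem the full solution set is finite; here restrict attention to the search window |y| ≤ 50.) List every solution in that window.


The equation is x³ - 28y³ = -10. For fixed y, x³ = 28·y³ − 10, so a solution requires the RHS to be a perfect cube.
Strategy: iterate y from -50 to 50, compute RHS = 28·y³ − 10, and check whether it is a (positive or negative) perfect cube.
Check small values of y:
  y = 0: RHS = -10 is not a perfect cube.
  y = 1: RHS = 18 is not a perfect cube.
  y = -1: RHS = -38 is not a perfect cube.
  y = 2: RHS = 214 is not a perfect cube.
  y = -2: RHS = -234 is not a perfect cube.
  y = 3: RHS = 746 is not a perfect cube.
  y = -3: RHS = -766 is not a perfect cube.
Continuing the search up to |y| = 50 finds no solutions either.
No (x, y) in the scanned range satisfies the equation.

No integer solutions with |y| ≤ 50.


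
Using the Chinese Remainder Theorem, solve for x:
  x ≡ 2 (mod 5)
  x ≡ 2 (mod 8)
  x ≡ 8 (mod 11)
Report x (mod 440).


Moduli 5, 8, 11 are pairwise coprime; by CRT there is a unique solution modulo M = 5 · 8 · 11 = 440.
Solve pairwise, accumulating the modulus:
  Start with x ≡ 2 (mod 5).
  Combine with x ≡ 2 (mod 8): since gcd(5, 8) = 1, we get a unique residue mod 40.
    Write x = 2 + 5·t and substitute into x ≡ 2 (mod 8): 5·t ≡ 2 − 2 = 0 (mod 8).
    The inverse of 5 mod 8 is 5 (since 5·5 = 25 = 3·8 + 1), so t ≡ 5·0 = 0 ≡ 0 (mod 8).
    Then x = 2 + 5·0 = 2, valid modulo lcm(5, 8) = 40: x ≡ 2 (mod 40).
  Combine with x ≡ 8 (mod 11): since gcd(40, 11) = 1, we get a unique residue mod 440.
    Write x = 2 + 40·t and substitute into x ≡ 8 (mod 11): 40·t ≡ 8 − 2 = 6 (mod 11).
    Reduce coefficients mod 11: 7·t ≡ 6 (mod 11).
    The inverse of 7 mod 11 is 8 (since 7·8 = 56 = 5·11 + 1), so t ≡ 8·6 = 48 ≡ 4 (mod 11).
    Then x = 2 + 40·4 = 162, valid modulo lcm(40, 11) = 440: x ≡ 162 (mod 440).
Verify: 162 mod 5 = 2 ✓, 162 mod 8 = 2 ✓, 162 mod 11 = 8 ✓.

x ≡ 162 (mod 440).


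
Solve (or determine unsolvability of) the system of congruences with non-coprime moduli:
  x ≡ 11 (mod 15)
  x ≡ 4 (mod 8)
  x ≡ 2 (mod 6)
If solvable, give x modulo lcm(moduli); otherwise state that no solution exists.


Moduli 15, 8, 6 are not pairwise coprime, so CRT works modulo lcm(m_i) when all pairwise compatibility conditions hold.
Pairwise compatibility: gcd(m_i, m_j) must divide a_i - a_j for every pair.
Merge one congruence at a time:
  Start: x ≡ 11 (mod 15).
  Combine with x ≡ 4 (mod 8): gcd(15, 8) = 1; 4 - 11 = -7, which IS divisible by 1, so compatible.
    Write x = 11 + 15·t and substitute into x ≡ 4 (mod 8): 15·t ≡ 4 − 11 = -7 (mod 8).
    Reduce coefficients mod 8: 7·t ≡ 1 (mod 8).
    The inverse of 7 mod 8 is 7 (since 7·7 = 49 = 6·8 + 1), so t ≡ 7·1 = 7 ≡ 7 (mod 8).
    Then x = 11 + 15·7 = 116, valid modulo lcm(15, 8) = 120: x ≡ 116 (mod 120).
  Combine with x ≡ 2 (mod 6): gcd(120, 6) = 6; 2 - 116 = -114, which IS divisible by 6, so compatible.
    Write x = 116 + 120·t and substitute into x ≡ 2 (mod 6): 120·t ≡ 2 − 116 = -114 (mod 6).
    Divide the congruence (and modulus) by g = 6: 20·t ≡ -19 (mod 1).
    Modulo 1 every t works; take t = 0.
    Then x = 116 + 120·0 = 116, valid modulo lcm(120, 6) = 120: x ≡ 116 (mod 120).
Verify: 116 mod 15 = 11, 116 mod 8 = 4, 116 mod 6 = 2.

x ≡ 116 (mod 120).


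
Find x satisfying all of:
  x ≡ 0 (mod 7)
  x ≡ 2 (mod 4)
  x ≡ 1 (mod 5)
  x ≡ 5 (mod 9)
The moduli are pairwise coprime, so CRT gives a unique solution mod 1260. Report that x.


Product of moduli M = 7 · 4 · 5 · 9 = 1260.
Merge one congruence at a time:
  Start: x ≡ 0 (mod 7).
  Combine with x ≡ 2 (mod 4); new modulus lcm = 28.
    Write x = 0 + 7·t and substitute into x ≡ 2 (mod 4): 7·t ≡ 2 − 0 = 2 (mod 4).
    Reduce coefficients mod 4: 3·t ≡ 2 (mod 4).
    The inverse of 3 mod 4 is 3 (since 3·3 = 9 = 2·4 + 1), so t ≡ 3·2 = 6 ≡ 2 (mod 4).
    Then x = 0 + 7·2 = 14, valid modulo lcm(7, 4) = 28: x ≡ 14 (mod 28).
  Combine with x ≡ 1 (mod 5); new modulus lcm = 140.
    Write x = 14 + 28·t and substitute into x ≡ 1 (mod 5): 28·t ≡ 1 − 14 = -13 (mod 5).
    Reduce coefficients mod 5: 3·t ≡ 2 (mod 5).
    The inverse of 3 mod 5 is 2 (since 3·2 = 6 = 1·5 + 1), so t ≡ 2·2 = 4 ≡ 4 (mod 5).
    Then x = 14 + 28·4 = 126, valid modulo lcm(28, 5) = 140: x ≡ 126 (mod 140).
  Combine with x ≡ 5 (mod 9); new modulus lcm = 1260.
    Write x = 126 + 140·t and substitute into x ≡ 5 (mod 9): 140·t ≡ 5 − 126 = -121 (mod 9).
    Reduce coefficients mod 9: 5·t ≡ 5 (mod 9).
    The inverse of 5 mod 9 is 2 (since 5·2 = 10 = 1·9 + 1), so t ≡ 2·5 = 10 ≡ 1 (mod 9).
    Then x = 126 + 140·1 = 266, valid modulo lcm(140, 9) = 1260: x ≡ 266 (mod 1260).
Verify against each original: 266 mod 7 = 0, 266 mod 4 = 2, 266 mod 5 = 1, 266 mod 9 = 5.

x ≡ 266 (mod 1260).


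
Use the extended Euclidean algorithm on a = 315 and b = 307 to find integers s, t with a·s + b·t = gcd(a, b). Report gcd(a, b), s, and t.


Euclidean algorithm on (315, 307) — divide until remainder is 0:
  315 = 1 · 307 + 8
  307 = 38 · 8 + 3
  8 = 2 · 3 + 2
  3 = 1 · 2 + 1
  2 = 2 · 1 + 0
gcd(315, 307) = 1.
Track Bezout coefficients alongside the remainders: start with r₀ = 315 = a·1 + b·0 (s = 1, t = 0) and r₁ = 307 = a·0 + b·1 (s = 0, t = 1); each new remainder r_{k+1} = r_{k-1} − q_k·r_k inherits s_{k+1} = s_{k-1} − q_k·s_k, t_{k+1} = t_{k-1} − q_k·t_k, so r_k = a·s_k + b·t_k at every step:
  q = 1: r = 8, s = 1 − 1·0 = 1, t = 0 − 1·1 = -1  (check: 315·1 + 307·(-1) = 8)
  q = 38: r = 3, s = 0 − 38·1 = -38, t = 1 − 38·(-1) = 39  (check: 315·(-38) + 307·39 = 3)
  q = 2: r = 2, s = 1 − 2·(-38) = 77, t = -1 − 2·39 = -79  (check: 315·77 + 307·(-79) = 2)
  q = 1: r = 1, s = -38 − 1·77 = -115, t = 39 − 1·(-79) = 118  (check: 315·(-115) + 307·118 = 1)
The row with r = 1 (the gcd) gives the Bezout coefficients s = -115, t = 118.
Result: 315 · (-115) + 307 · (118) = 1.

gcd(315, 307) = 1; s = -115, t = 118 (check: 315·(-115) + 307·118 = 1).


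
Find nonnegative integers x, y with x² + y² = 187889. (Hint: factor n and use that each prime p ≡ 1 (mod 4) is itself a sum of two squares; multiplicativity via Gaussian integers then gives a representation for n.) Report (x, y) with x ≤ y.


Step 1: Factor n = 187889 = 13 · 97 · 149.
Step 2: Check the mod-4 condition on each prime factor: 13 ≡ 1 (mod 4), exponent 1; 97 ≡ 1 (mod 4), exponent 1; 149 ≡ 1 (mod 4), exponent 1.
All primes ≡ 3 (mod 4) appear to even exponent (or don't appear), so by the two-squares theorem n IS expressible as a sum of two squares.
Step 3: Build a representation. Here n = 13 · 97 · 149 is a product of primes ≡ 1 (mod 4). Each prime p ≡ 1 (mod 4) is itself a sum of two squares; find a² by testing p − a² for a perfect square:
  13: 13 − 1² = 12, 13 − 2² = 9 = 3² ⇒ 13 = 2² + 3².
  97: 97 − 1² = 96, 97 − 2² = 93, 97 − 3² = 88, 97 − 4² = 81 = 9² ⇒ 97 = 4² + 9².
  149: 149 − 1² = 148, 149 − 2² = 145, 149 − 3² = 140, 149 − 4² = 133, 149 − 5² = 124, 149 − 6² = 113, 149 − 7² = 100 = 10² ⇒ 149 = 7² + 10².
  Combine using the Brahmagupta–Fibonacci identity (a² + b²)(c² + d²) = (ac − bd)² + (ad + bc)² = (ac + bd)² + (ad − bc)²:
  13 · 97 = 1261: from (2² + 3²)(4² + 9²), take (2·4 − 3·9, 2·9 + 3·4) = (8 − 27, 18 + 12) = (-19, 30); dropping signs (only squares matter) gives (19, 30); check 19² + 30² = 361 + 900 = 1261 ✓.
  1261 · 149 = 187889: from (19² + 30²)(7² + 10²), take (19·7 − 30·10, 19·10 + 30·7) = (133 − 300, 190 + 210) = (-167, 400); dropping signs (only squares matter) gives (167, 400); check 167² + 400² = 27889 + 160000 = 187889 ✓.
Step 4: Order so x ≤ y and verify: 167² + 400² = 27889 + 160000 = 187889 = n. ✓

n = 187889 = 167² + 400² (one valid representation with x ≤ y).


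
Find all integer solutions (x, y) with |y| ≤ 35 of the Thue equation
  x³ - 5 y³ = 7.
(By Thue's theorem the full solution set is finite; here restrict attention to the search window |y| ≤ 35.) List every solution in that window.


The equation is x³ - 5y³ = 7. For fixed y, x³ = 5·y³ + 7, so a solution requires the RHS to be a perfect cube.
Strategy: iterate y from -35 to 35, compute RHS = 5·y³ + 7, and check whether it is a (positive or negative) perfect cube.
Check small values of y:
  y = 0: RHS = 7 is not a perfect cube.
  y = 1: RHS = 12 is not a perfect cube.
  y = -1: RHS = 2 is not a perfect cube.
  y = 2: RHS = 47 is not a perfect cube.
  y = -2: RHS = -33 is not a perfect cube.
  y = 3: RHS = 142 is not a perfect cube.
  y = -3: RHS = -128 is not a perfect cube.
Continuing the search up to |y| = 35 finds no solutions either.
No (x, y) in the scanned range satisfies the equation.

No integer solutions with |y| ≤ 35.


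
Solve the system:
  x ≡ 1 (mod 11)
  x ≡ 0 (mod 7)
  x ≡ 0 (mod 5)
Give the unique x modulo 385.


Moduli 11, 7, 5 are pairwise coprime; by CRT there is a unique solution modulo M = 11 · 7 · 5 = 385.
Solve pairwise, accumulating the modulus:
  Start with x ≡ 1 (mod 11).
  Combine with x ≡ 0 (mod 7): since gcd(11, 7) = 1, we get a unique residue mod 77.
    Write x = 1 + 11·t and substitute into x ≡ 0 (mod 7): 11·t ≡ 0 − 1 = -1 (mod 7).
    Reduce coefficients mod 7: 4·t ≡ 6 (mod 7).
    The inverse of 4 mod 7 is 2 (since 4·2 = 8 = 1·7 + 1), so t ≡ 2·6 = 12 ≡ 5 (mod 7).
    Then x = 1 + 11·5 = 56, valid modulo lcm(11, 7) = 77: x ≡ 56 (mod 77).
  Combine with x ≡ 0 (mod 5): since gcd(77, 5) = 1, we get a unique residue mod 385.
    Write x = 56 + 77·t and substitute into x ≡ 0 (mod 5): 77·t ≡ 0 − 56 = -56 (mod 5).
    Reduce coefficients mod 5: 2·t ≡ 4 (mod 5).
    The inverse of 2 mod 5 is 3 (since 2·3 = 6 = 1·5 + 1), so t ≡ 3·4 = 12 ≡ 2 (mod 5).
    Then x = 56 + 77·2 = 210, valid modulo lcm(77, 5) = 385: x ≡ 210 (mod 385).
Verify: 210 mod 11 = 1 ✓, 210 mod 7 = 0 ✓, 210 mod 5 = 0 ✓.

x ≡ 210 (mod 385).


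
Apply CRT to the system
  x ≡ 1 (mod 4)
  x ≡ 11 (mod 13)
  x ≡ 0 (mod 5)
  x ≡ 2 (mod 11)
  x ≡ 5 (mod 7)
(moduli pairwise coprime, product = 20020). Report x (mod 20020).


Product of moduli M = 4 · 13 · 5 · 11 · 7 = 20020.
Merge one congruence at a time:
  Start: x ≡ 1 (mod 4).
  Combine with x ≡ 11 (mod 13); new modulus lcm = 52.
    Write x = 1 + 4·t and substitute into x ≡ 11 (mod 13): 4·t ≡ 11 − 1 = 10 (mod 13).
    The inverse of 4 mod 13 is 10 (since 4·10 = 40 = 3·13 + 1), so t ≡ 10·10 = 100 ≡ 9 (mod 13).
    Then x = 1 + 4·9 = 37, valid modulo lcm(4, 13) = 52: x ≡ 37 (mod 52).
  Combine with x ≡ 0 (mod 5); new modulus lcm = 260.
    Write x = 37 + 52·t and substitute into x ≡ 0 (mod 5): 52·t ≡ 0 − 37 = -37 (mod 5).
    Reduce coefficients mod 5: 2·t ≡ 3 (mod 5).
    The inverse of 2 mod 5 is 3 (since 2·3 = 6 = 1·5 + 1), so t ≡ 3·3 = 9 ≡ 4 (mod 5).
    Then x = 37 + 52·4 = 245, valid modulo lcm(52, 5) = 260: x ≡ 245 (mod 260).
  Combine with x ≡ 2 (mod 11); new modulus lcm = 2860.
    Write x = 245 + 260·t and substitute into x ≡ 2 (mod 11): 260·t ≡ 2 − 245 = -243 (mod 11).
    Reduce coefficients mod 11: 7·t ≡ 10 (mod 11).
    The inverse of 7 mod 11 is 8 (since 7·8 = 56 = 5·11 + 1), so t ≡ 8·10 = 80 ≡ 3 (mod 11).
    Then x = 245 + 260·3 = 1025, valid modulo lcm(260, 11) = 2860: x ≡ 1025 (mod 2860).
  Combine with x ≡ 5 (mod 7); new modulus lcm = 20020.
    Write x = 1025 + 2860·t and substitute into x ≡ 5 (mod 7): 2860·t ≡ 5 − 1025 = -1020 (mod 7).
    Reduce coefficients mod 7: 4·t ≡ 2 (mod 7).
    The inverse of 4 mod 7 is 2 (since 4·2 = 8 = 1·7 + 1), so t ≡ 2·2 = 4 ≡ 4 (mod 7).
    Then x = 1025 + 2860·4 = 12465, valid modulo lcm(2860, 7) = 20020: x ≡ 12465 (mod 20020).
Verify against each original: 12465 mod 4 = 1, 12465 mod 13 = 11, 12465 mod 5 = 0, 12465 mod 11 = 2, 12465 mod 7 = 5.

x ≡ 12465 (mod 20020).


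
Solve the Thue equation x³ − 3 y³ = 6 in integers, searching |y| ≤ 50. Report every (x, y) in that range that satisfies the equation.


The equation is x³ - 3y³ = 6. For fixed y, x³ = 3·y³ + 6, so a solution requires the RHS to be a perfect cube.
Strategy: iterate y from -50 to 50, compute RHS = 3·y³ + 6, and check whether it is a (positive or negative) perfect cube.
Check small values of y:
  y = 0: RHS = 6 is not a perfect cube.
  y = 1: RHS = 9 is not a perfect cube.
  y = -1: RHS = 3 is not a perfect cube.
  y = 2: RHS = 30 is not a perfect cube.
  y = -2: RHS = -18 is not a perfect cube.
  y = 3: RHS = 87 is not a perfect cube.
  y = -3: RHS = -75 is not a perfect cube.
Continuing the search up to |y| = 50 finds no solutions either.
No (x, y) in the scanned range satisfies the equation.

No integer solutions with |y| ≤ 50.


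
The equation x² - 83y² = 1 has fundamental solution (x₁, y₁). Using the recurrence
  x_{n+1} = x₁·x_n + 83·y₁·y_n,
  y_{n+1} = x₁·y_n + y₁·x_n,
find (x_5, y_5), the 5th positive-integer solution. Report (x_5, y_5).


Step 1: Find the fundamental solution (x₁, y₁) of x² - 83y² = 1.
  Expand √83 as a continued fraction. a₀ = ⌊√83⌋ = 9; iterate m_{k+1} = d_k·a_k − m_k, d_{k+1} = (83 − m_{k+1}²)/d_k, a_{k+1} = ⌊(a₀ + m_{k+1})/d_{k+1}⌋ (starting m₀ = 0, d₀ = 1), with convergents p_k = a_k·p_{k-1} + p_{k-2}, q_k = a_k·q_{k-1} + q_{k-2} (p₋₁ = 1, q₋₁ = 0):
  k = 0: a₀ = 9; p₀/q₀ = 9/1; p₀² − 83·q₀² = 81 − 83 = -2.
  k = 1: m = 9, d = 2, a = ⌊(9 + 9)/2⌋ = 9; p/q = (9·9 + 1)/(9·1 + 0) = 82/9; p² − 83·q² = 6724 − 6723 = 1.
  The first convergent with p² − 83·q² = 1 gives the fundamental solution (x₁, y₁) = (82, 9).
Step 2: Apply the recurrence (x_{n+1}, y_{n+1}) = (x₁x_n + 83y₁y_n, x₁y_n + y₁x_n) repeatedly.
  From (x_1, y_1) = (82, 9): x_2 = 82·82 + 83·9·9 = 13447; y_2 = 82·9 + 9·82 = 1476.
  From (x_2, y_2) = (13447, 1476): x_3 = 82·13447 + 83·9·1476 = 2205226; y_3 = 82·1476 + 9·13447 = 242055.
  From (x_3, y_3) = (2205226, 242055): x_4 = 82·2205226 + 83·9·242055 = 361643617; y_4 = 82·242055 + 9·2205226 = 39695544.
  From (x_4, y_4) = (361643617, 39695544): x_5 = 82·361643617 + 83·9·39695544 = 59307347962; y_5 = 82·39695544 + 9·361643617 = 6509827161.
Step 3: Verify x_5² - 83·y_5² = 3517361522285745553444 - 3517361522285745553443 = 1 (should be 1). ✓

(x_1, y_1) = (82, 9); (x_5, y_5) = (59307347962, 6509827161).


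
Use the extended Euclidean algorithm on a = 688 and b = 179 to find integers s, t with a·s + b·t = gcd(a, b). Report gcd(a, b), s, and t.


Euclidean algorithm on (688, 179) — divide until remainder is 0:
  688 = 3 · 179 + 151
  179 = 1 · 151 + 28
  151 = 5 · 28 + 11
  28 = 2 · 11 + 6
  11 = 1 · 6 + 5
  6 = 1 · 5 + 1
  5 = 5 · 1 + 0
gcd(688, 179) = 1.
Track Bezout coefficients alongside the remainders: start with r₀ = 688 = a·1 + b·0 (s = 1, t = 0) and r₁ = 179 = a·0 + b·1 (s = 0, t = 1); each new remainder r_{k+1} = r_{k-1} − q_k·r_k inherits s_{k+1} = s_{k-1} − q_k·s_k, t_{k+1} = t_{k-1} − q_k·t_k, so r_k = a·s_k + b·t_k at every step:
  q = 3: r = 151, s = 1 − 3·0 = 1, t = 0 − 3·1 = -3  (check: 688·1 + 179·(-3) = 151)
  q = 1: r = 28, s = 0 − 1·1 = -1, t = 1 − 1·(-3) = 4  (check: 688·(-1) + 179·4 = 28)
  q = 5: r = 11, s = 1 − 5·(-1) = 6, t = -3 − 5·4 = -23  (check: 688·6 + 179·(-23) = 11)
  q = 2: r = 6, s = -1 − 2·6 = -13, t = 4 − 2·(-23) = 50  (check: 688·(-13) + 179·50 = 6)
  q = 1: r = 5, s = 6 − 1·(-13) = 19, t = -23 − 1·50 = -73  (check: 688·19 + 179·(-73) = 5)
  q = 1: r = 1, s = -13 − 1·19 = -32, t = 50 − 1·(-73) = 123  (check: 688·(-32) + 179·123 = 1)
The row with r = 1 (the gcd) gives the Bezout coefficients s = -32, t = 123.
Result: 688 · (-32) + 179 · (123) = 1.

gcd(688, 179) = 1; s = -32, t = 123 (check: 688·(-32) + 179·123 = 1).


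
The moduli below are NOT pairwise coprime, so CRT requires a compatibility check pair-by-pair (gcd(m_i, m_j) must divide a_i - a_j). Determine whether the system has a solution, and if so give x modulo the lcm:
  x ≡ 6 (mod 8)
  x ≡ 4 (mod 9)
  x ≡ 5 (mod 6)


Moduli 8, 9, 6 are not pairwise coprime, so CRT works modulo lcm(m_i) when all pairwise compatibility conditions hold.
Pairwise compatibility: gcd(m_i, m_j) must divide a_i - a_j for every pair.
Merge one congruence at a time:
  Start: x ≡ 6 (mod 8).
  Combine with x ≡ 4 (mod 9): gcd(8, 9) = 1; 4 - 6 = -2, which IS divisible by 1, so compatible.
    Write x = 6 + 8·t and substitute into x ≡ 4 (mod 9): 8·t ≡ 4 − 6 = -2 (mod 9).
    Reduce coefficients mod 9: 8·t ≡ 7 (mod 9).
    The inverse of 8 mod 9 is 8 (since 8·8 = 64 = 7·9 + 1), so t ≡ 8·7 = 56 ≡ 2 (mod 9).
    Then x = 6 + 8·2 = 22, valid modulo lcm(8, 9) = 72: x ≡ 22 (mod 72).
  Combine with x ≡ 5 (mod 6): gcd(72, 6) = 6, and 5 - 22 = -17 is NOT divisible by 6.
    ⇒ system is inconsistent (no integer solution).

No solution (the system is inconsistent).


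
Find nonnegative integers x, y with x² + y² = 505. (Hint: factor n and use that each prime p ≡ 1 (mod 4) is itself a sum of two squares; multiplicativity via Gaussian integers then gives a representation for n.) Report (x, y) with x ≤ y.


Step 1: Factor n = 505 = 5 · 101.
Step 2: Check the mod-4 condition on each prime factor: 5 ≡ 1 (mod 4), exponent 1; 101 ≡ 1 (mod 4), exponent 1.
All primes ≡ 3 (mod 4) appear to even exponent (or don't appear), so by the two-squares theorem n IS expressible as a sum of two squares.
Step 3: Build a representation. Here n = 5 · 101 is a product of primes ≡ 1 (mod 4). Each prime p ≡ 1 (mod 4) is itself a sum of two squares; find a² by testing p − a² for a perfect square:
  5: 5 − 1² = 4 = 2² ⇒ 5 = 1² + 2².
  101: 101 − 1² = 100 = 10² ⇒ 101 = 1² + 10².
  Combine using the Brahmagupta–Fibonacci identity (a² + b²)(c² + d²) = (ac − bd)² + (ad + bc)² = (ac + bd)² + (ad − bc)²:
  5 · 101 = 505: from (1² + 2²)(1² + 10²), take (1·1 − 2·10, 1·10 + 2·1) = (1 − 20, 10 + 2) = (-19, 12); dropping signs (only squares matter) gives (19, 12); check 19² + 12² = 361 + 144 = 505 ✓.
Step 4: Order so x ≤ y and verify: 12² + 19² = 144 + 361 = 505 = n. ✓

n = 505 = 12² + 19² (one valid representation with x ≤ y).


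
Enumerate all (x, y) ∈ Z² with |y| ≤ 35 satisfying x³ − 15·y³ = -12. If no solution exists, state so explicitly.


The equation is x³ - 15y³ = -12. For fixed y, x³ = 15·y³ − 12, so a solution requires the RHS to be a perfect cube.
Strategy: iterate y from -35 to 35, compute RHS = 15·y³ − 12, and check whether it is a (positive or negative) perfect cube.
Check small values of y:
  y = 0: RHS = -12 is not a perfect cube.
  y = 1: RHS = 3 is not a perfect cube.
  y = -1: RHS = -27 = (-3)³ ⇒ x = -3 works.
  y = 2: RHS = 108 is not a perfect cube.
  y = -2: RHS = -132 is not a perfect cube.
  y = 3: RHS = 393 is not a perfect cube.
  y = -3: RHS = -417 is not a perfect cube.
Continuing the search up to |y| = 35 finds no further solutions beyond those listed.
Collected solutions: (-3, -1).

Solutions (with |y| ≤ 35): (-3, -1).


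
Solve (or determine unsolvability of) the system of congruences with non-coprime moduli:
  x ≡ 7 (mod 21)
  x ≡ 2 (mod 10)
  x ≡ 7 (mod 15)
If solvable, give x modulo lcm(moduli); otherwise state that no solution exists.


Moduli 21, 10, 15 are not pairwise coprime, so CRT works modulo lcm(m_i) when all pairwise compatibility conditions hold.
Pairwise compatibility: gcd(m_i, m_j) must divide a_i - a_j for every pair.
Merge one congruence at a time:
  Start: x ≡ 7 (mod 21).
  Combine with x ≡ 2 (mod 10): gcd(21, 10) = 1; 2 - 7 = -5, which IS divisible by 1, so compatible.
    Write x = 7 + 21·t and substitute into x ≡ 2 (mod 10): 21·t ≡ 2 − 7 = -5 (mod 10).
    Reduce coefficients mod 10: 1·t ≡ 5 (mod 10).
    So t ≡ 5 (mod 10).
    Then x = 7 + 21·5 = 112, valid modulo lcm(21, 10) = 210: x ≡ 112 (mod 210).
  Combine with x ≡ 7 (mod 15): gcd(210, 15) = 15; 7 - 112 = -105, which IS divisible by 15, so compatible.
    Write x = 112 + 210·t and substitute into x ≡ 7 (mod 15): 210·t ≡ 7 − 112 = -105 (mod 15).
    Divide the congruence (and modulus) by g = 15: 14·t ≡ -7 (mod 1).
    Modulo 1 every t works; take t = 0.
    Then x = 112 + 210·0 = 112, valid modulo lcm(210, 15) = 210: x ≡ 112 (mod 210).
Verify: 112 mod 21 = 7, 112 mod 10 = 2, 112 mod 15 = 7.

x ≡ 112 (mod 210).


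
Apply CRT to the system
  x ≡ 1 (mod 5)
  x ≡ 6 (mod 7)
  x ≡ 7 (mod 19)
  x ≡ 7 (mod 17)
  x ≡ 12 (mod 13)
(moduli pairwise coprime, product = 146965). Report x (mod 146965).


Product of moduli M = 5 · 7 · 19 · 17 · 13 = 146965.
Merge one congruence at a time:
  Start: x ≡ 1 (mod 5).
  Combine with x ≡ 6 (mod 7); new modulus lcm = 35.
    Write x = 1 + 5·t and substitute into x ≡ 6 (mod 7): 5·t ≡ 6 − 1 = 5 (mod 7).
    The inverse of 5 mod 7 is 3 (since 5·3 = 15 = 2·7 + 1), so t ≡ 3·5 = 15 ≡ 1 (mod 7).
    Then x = 1 + 5·1 = 6, valid modulo lcm(5, 7) = 35: x ≡ 6 (mod 35).
  Combine with x ≡ 7 (mod 19); new modulus lcm = 665.
    Write x = 6 + 35·t and substitute into x ≡ 7 (mod 19): 35·t ≡ 7 − 6 = 1 (mod 19).
    Reduce coefficients mod 19: 16·t ≡ 1 (mod 19).
    The inverse of 16 mod 19 is 6 (since 16·6 = 96 = 5·19 + 1), so t ≡ 6·1 = 6 ≡ 6 (mod 19).
    Then x = 6 + 35·6 = 216, valid modulo lcm(35, 19) = 665: x ≡ 216 (mod 665).
  Combine with x ≡ 7 (mod 17); new modulus lcm = 11305.
    Write x = 216 + 665·t and substitute into x ≡ 7 (mod 17): 665·t ≡ 7 − 216 = -209 (mod 17).
    Reduce coefficients mod 17: 2·t ≡ 12 (mod 17).
    The inverse of 2 mod 17 is 9 (since 2·9 = 18 = 1·17 + 1), so t ≡ 9·12 = 108 ≡ 6 (mod 17).
    Then x = 216 + 665·6 = 4206, valid modulo lcm(665, 17) = 11305: x ≡ 4206 (mod 11305).
  Combine with x ≡ 12 (mod 13); new modulus lcm = 146965.
    Write x = 4206 + 11305·t and substitute into x ≡ 12 (mod 13): 11305·t ≡ 12 − 4206 = -4194 (mod 13).
    Reduce coefficients mod 13: 8·t ≡ 5 (mod 13).
    The inverse of 8 mod 13 is 5 (since 8·5 = 40 = 3·13 + 1), so t ≡ 5·5 = 25 ≡ 12 (mod 13).
    Then x = 4206 + 11305·12 = 139866, valid modulo lcm(11305, 13) = 146965: x ≡ 139866 (mod 146965).
Verify against each original: 139866 mod 5 = 1, 139866 mod 7 = 6, 139866 mod 19 = 7, 139866 mod 17 = 7, 139866 mod 13 = 12.

x ≡ 139866 (mod 146965).


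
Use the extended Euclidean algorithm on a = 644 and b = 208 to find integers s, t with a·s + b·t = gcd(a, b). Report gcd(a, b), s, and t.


Euclidean algorithm on (644, 208) — divide until remainder is 0:
  644 = 3 · 208 + 20
  208 = 10 · 20 + 8
  20 = 2 · 8 + 4
  8 = 2 · 4 + 0
gcd(644, 208) = 4.
Track Bezout coefficients alongside the remainders: start with r₀ = 644 = a·1 + b·0 (s = 1, t = 0) and r₁ = 208 = a·0 + b·1 (s = 0, t = 1); each new remainder r_{k+1} = r_{k-1} − q_k·r_k inherits s_{k+1} = s_{k-1} − q_k·s_k, t_{k+1} = t_{k-1} − q_k·t_k, so r_k = a·s_k + b·t_k at every step:
  q = 3: r = 20, s = 1 − 3·0 = 1, t = 0 − 3·1 = -3  (check: 644·1 + 208·(-3) = 20)
  q = 10: r = 8, s = 0 − 10·1 = -10, t = 1 − 10·(-3) = 31  (check: 644·(-10) + 208·31 = 8)
  q = 2: r = 4, s = 1 − 2·(-10) = 21, t = -3 − 2·31 = -65  (check: 644·21 + 208·(-65) = 4)
The row with r = 4 (the gcd) gives the Bezout coefficients s = 21, t = -65.
Result: 644 · (21) + 208 · (-65) = 4.

gcd(644, 208) = 4; s = 21, t = -65 (check: 644·21 + 208·(-65) = 4).


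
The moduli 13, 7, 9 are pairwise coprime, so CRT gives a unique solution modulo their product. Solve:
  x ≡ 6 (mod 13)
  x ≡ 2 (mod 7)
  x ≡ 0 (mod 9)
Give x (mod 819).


Moduli 13, 7, 9 are pairwise coprime; by CRT there is a unique solution modulo M = 13 · 7 · 9 = 819.
Solve pairwise, accumulating the modulus:
  Start with x ≡ 6 (mod 13).
  Combine with x ≡ 2 (mod 7): since gcd(13, 7) = 1, we get a unique residue mod 91.
    Write x = 6 + 13·t and substitute into x ≡ 2 (mod 7): 13·t ≡ 2 − 6 = -4 (mod 7).
    Reduce coefficients mod 7: 6·t ≡ 3 (mod 7).
    The inverse of 6 mod 7 is 6 (since 6·6 = 36 = 5·7 + 1), so t ≡ 6·3 = 18 ≡ 4 (mod 7).
    Then x = 6 + 13·4 = 58, valid modulo lcm(13, 7) = 91: x ≡ 58 (mod 91).
  Combine with x ≡ 0 (mod 9): since gcd(91, 9) = 1, we get a unique residue mod 819.
    Write x = 58 + 91·t and substitute into x ≡ 0 (mod 9): 91·t ≡ 0 − 58 = -58 (mod 9).
    Reduce coefficients mod 9: 1·t ≡ 5 (mod 9).
    So t ≡ 5 (mod 9).
    Then x = 58 + 91·5 = 513, valid modulo lcm(91, 9) = 819: x ≡ 513 (mod 819).
Verify: 513 mod 13 = 6 ✓, 513 mod 7 = 2 ✓, 513 mod 9 = 0 ✓.

x ≡ 513 (mod 819).


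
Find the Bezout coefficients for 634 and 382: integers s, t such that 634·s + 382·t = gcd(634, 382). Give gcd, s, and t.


Euclidean algorithm on (634, 382) — divide until remainder is 0:
  634 = 1 · 382 + 252
  382 = 1 · 252 + 130
  252 = 1 · 130 + 122
  130 = 1 · 122 + 8
  122 = 15 · 8 + 2
  8 = 4 · 2 + 0
gcd(634, 382) = 2.
Track Bezout coefficients alongside the remainders: start with r₀ = 634 = a·1 + b·0 (s = 1, t = 0) and r₁ = 382 = a·0 + b·1 (s = 0, t = 1); each new remainder r_{k+1} = r_{k-1} − q_k·r_k inherits s_{k+1} = s_{k-1} − q_k·s_k, t_{k+1} = t_{k-1} − q_k·t_k, so r_k = a·s_k + b·t_k at every step:
  q = 1: r = 252, s = 1 − 1·0 = 1, t = 0 − 1·1 = -1  (check: 634·1 + 382·(-1) = 252)
  q = 1: r = 130, s = 0 − 1·1 = -1, t = 1 − 1·(-1) = 2  (check: 634·(-1) + 382·2 = 130)
  q = 1: r = 122, s = 1 − 1·(-1) = 2, t = -1 − 1·2 = -3  (check: 634·2 + 382·(-3) = 122)
  q = 1: r = 8, s = -1 − 1·2 = -3, t = 2 − 1·(-3) = 5  (check: 634·(-3) + 382·5 = 8)
  q = 15: r = 2, s = 2 − 15·(-3) = 47, t = -3 − 15·5 = -78  (check: 634·47 + 382·(-78) = 2)
The row with r = 2 (the gcd) gives the Bezout coefficients s = 47, t = -78.
Result: 634 · (47) + 382 · (-78) = 2.

gcd(634, 382) = 2; s = 47, t = -78 (check: 634·47 + 382·(-78) = 2).


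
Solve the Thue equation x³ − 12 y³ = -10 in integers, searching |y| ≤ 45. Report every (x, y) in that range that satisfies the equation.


The equation is x³ - 12y³ = -10. For fixed y, x³ = 12·y³ − 10, so a solution requires the RHS to be a perfect cube.
Strategy: iterate y from -45 to 45, compute RHS = 12·y³ − 10, and check whether it is a (positive or negative) perfect cube.
Check small values of y:
  y = 0: RHS = -10 is not a perfect cube.
  y = 1: RHS = 2 is not a perfect cube.
  y = -1: RHS = -22 is not a perfect cube.
  y = 2: RHS = 86 is not a perfect cube.
  y = -2: RHS = -106 is not a perfect cube.
  y = 3: RHS = 314 is not a perfect cube.
  y = -3: RHS = -334 is not a perfect cube.
Continuing the search up to |y| = 45 finds no solutions either.
No (x, y) in the scanned range satisfies the equation.

No integer solutions with |y| ≤ 45.


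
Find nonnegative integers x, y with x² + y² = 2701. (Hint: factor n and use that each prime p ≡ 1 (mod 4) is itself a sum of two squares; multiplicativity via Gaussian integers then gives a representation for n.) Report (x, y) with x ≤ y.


Step 1: Factor n = 2701 = 37 · 73.
Step 2: Check the mod-4 condition on each prime factor: 37 ≡ 1 (mod 4), exponent 1; 73 ≡ 1 (mod 4), exponent 1.
All primes ≡ 3 (mod 4) appear to even exponent (or don't appear), so by the two-squares theorem n IS expressible as a sum of two squares.
Step 3: Build a representation. Here n = 37 · 73 is a product of primes ≡ 1 (mod 4). Each prime p ≡ 1 (mod 4) is itself a sum of two squares; find a² by testing p − a² for a perfect square:
  37: 37 − 1² = 36 = 6² ⇒ 37 = 1² + 6².
  73: 73 − 1² = 72, 73 − 2² = 69, 73 − 3² = 64 = 8² ⇒ 73 = 3² + 8².
  Combine using the Brahmagupta–Fibonacci identity (a² + b²)(c² + d²) = (ac − bd)² + (ad + bc)² = (ac + bd)² + (ad − bc)²:
  37 · 73 = 2701: from (1² + 6²)(3² + 8²), take (1·3 − 6·8, 1·8 + 6·3) = (3 − 48, 8 + 18) = (-45, 26); dropping signs (only squares matter) gives (45, 26); check 45² + 26² = 2025 + 676 = 2701 ✓.
Step 4: Order so x ≤ y and verify: 26² + 45² = 676 + 2025 = 2701 = n. ✓

n = 2701 = 26² + 45² (one valid representation with x ≤ y).


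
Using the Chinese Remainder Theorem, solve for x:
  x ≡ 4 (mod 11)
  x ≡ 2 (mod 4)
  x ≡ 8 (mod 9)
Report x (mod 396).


Moduli 11, 4, 9 are pairwise coprime; by CRT there is a unique solution modulo M = 11 · 4 · 9 = 396.
Solve pairwise, accumulating the modulus:
  Start with x ≡ 4 (mod 11).
  Combine with x ≡ 2 (mod 4): since gcd(11, 4) = 1, we get a unique residue mod 44.
    Write x = 4 + 11·t and substitute into x ≡ 2 (mod 4): 11·t ≡ 2 − 4 = -2 (mod 4).
    Reduce coefficients mod 4: 3·t ≡ 2 (mod 4).
    The inverse of 3 mod 4 is 3 (since 3·3 = 9 = 2·4 + 1), so t ≡ 3·2 = 6 ≡ 2 (mod 4).
    Then x = 4 + 11·2 = 26, valid modulo lcm(11, 4) = 44: x ≡ 26 (mod 44).
  Combine with x ≡ 8 (mod 9): since gcd(44, 9) = 1, we get a unique residue mod 396.
    Write x = 26 + 44·t and substitute into x ≡ 8 (mod 9): 44·t ≡ 8 − 26 = -18 (mod 9).
    Reduce coefficients mod 9: 8·t ≡ 0 (mod 9).
    The inverse of 8 mod 9 is 8 (since 8·8 = 64 = 7·9 + 1), so t ≡ 8·0 = 0 ≡ 0 (mod 9).
    Then x = 26 + 44·0 = 26, valid modulo lcm(44, 9) = 396: x ≡ 26 (mod 396).
Verify: 26 mod 11 = 4 ✓, 26 mod 4 = 2 ✓, 26 mod 9 = 8 ✓.

x ≡ 26 (mod 396).


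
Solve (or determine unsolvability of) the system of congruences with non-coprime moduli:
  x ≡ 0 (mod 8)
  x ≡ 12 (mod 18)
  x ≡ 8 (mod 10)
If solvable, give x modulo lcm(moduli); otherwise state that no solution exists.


Moduli 8, 18, 10 are not pairwise coprime, so CRT works modulo lcm(m_i) when all pairwise compatibility conditions hold.
Pairwise compatibility: gcd(m_i, m_j) must divide a_i - a_j for every pair.
Merge one congruence at a time:
  Start: x ≡ 0 (mod 8).
  Combine with x ≡ 12 (mod 18): gcd(8, 18) = 2; 12 - 0 = 12, which IS divisible by 2, so compatible.
    Write x = 0 + 8·t and substitute into x ≡ 12 (mod 18): 8·t ≡ 12 − 0 = 12 (mod 18).
    Divide the congruence (and modulus) by g = 2: 4·t ≡ 6 (mod 9).
    The inverse of 4 mod 9 is 7 (since 4·7 = 28 = 3·9 + 1), so t ≡ 7·6 = 42 ≡ 6 (mod 9).
    Then x = 0 + 8·6 = 48, valid modulo lcm(8, 18) = 72: x ≡ 48 (mod 72).
  Combine with x ≡ 8 (mod 10): gcd(72, 10) = 2; 8 - 48 = -40, which IS divisible by 2, so compatible.
    Write x = 48 + 72·t and substitute into x ≡ 8 (mod 10): 72·t ≡ 8 − 48 = -40 (mod 10).
    Divide the congruence (and modulus) by g = 2: 36·t ≡ -20 (mod 5).
    Reduce coefficients mod 5: 1·t ≡ 0 (mod 5).
    So t ≡ 0 (mod 5).
    Then x = 48 + 72·0 = 48, valid modulo lcm(72, 10) = 360: x ≡ 48 (mod 360).
Verify: 48 mod 8 = 0, 48 mod 18 = 12, 48 mod 10 = 8.

x ≡ 48 (mod 360).


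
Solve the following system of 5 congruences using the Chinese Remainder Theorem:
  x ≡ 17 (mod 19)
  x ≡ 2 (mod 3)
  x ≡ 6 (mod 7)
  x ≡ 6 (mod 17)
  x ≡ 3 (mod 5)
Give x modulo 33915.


Product of moduli M = 19 · 3 · 7 · 17 · 5 = 33915.
Merge one congruence at a time:
  Start: x ≡ 17 (mod 19).
  Combine with x ≡ 2 (mod 3); new modulus lcm = 57.
    Write x = 17 + 19·t and substitute into x ≡ 2 (mod 3): 19·t ≡ 2 − 17 = -15 (mod 3).
    Reduce coefficients mod 3: 1·t ≡ 0 (mod 3).
    So t ≡ 0 (mod 3).
    Then x = 17 + 19·0 = 17, valid modulo lcm(19, 3) = 57: x ≡ 17 (mod 57).
  Combine with x ≡ 6 (mod 7); new modulus lcm = 399.
    Write x = 17 + 57·t and substitute into x ≡ 6 (mod 7): 57·t ≡ 6 − 17 = -11 (mod 7).
    Reduce coefficients mod 7: 1·t ≡ 3 (mod 7).
    So t ≡ 3 (mod 7).
    Then x = 17 + 57·3 = 188, valid modulo lcm(57, 7) = 399: x ≡ 188 (mod 399).
  Combine with x ≡ 6 (mod 17); new modulus lcm = 6783.
    Write x = 188 + 399·t and substitute into x ≡ 6 (mod 17): 399·t ≡ 6 − 188 = -182 (mod 17).
    Reduce coefficients mod 17: 8·t ≡ 5 (mod 17).
    The inverse of 8 mod 17 is 15 (since 8·15 = 120 = 7·17 + 1), so t ≡ 15·5 = 75 ≡ 7 (mod 17).
    Then x = 188 + 399·7 = 2981, valid modulo lcm(399, 17) = 6783: x ≡ 2981 (mod 6783).
  Combine with x ≡ 3 (mod 5); new modulus lcm = 33915.
    Write x = 2981 + 6783·t and substitute into x ≡ 3 (mod 5): 6783·t ≡ 3 − 2981 = -2978 (mod 5).
    Reduce coefficients mod 5: 3·t ≡ 2 (mod 5).
    The inverse of 3 mod 5 is 2 (since 3·2 = 6 = 1·5 + 1), so t ≡ 2·2 = 4 ≡ 4 (mod 5).
    Then x = 2981 + 6783·4 = 30113, valid modulo lcm(6783, 5) = 33915: x ≡ 30113 (mod 33915).
Verify against each original: 30113 mod 19 = 17, 30113 mod 3 = 2, 30113 mod 7 = 6, 30113 mod 17 = 6, 30113 mod 5 = 3.

x ≡ 30113 (mod 33915).


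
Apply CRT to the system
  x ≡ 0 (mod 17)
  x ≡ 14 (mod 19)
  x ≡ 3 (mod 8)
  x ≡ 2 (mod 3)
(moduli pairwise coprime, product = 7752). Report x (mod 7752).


Product of moduli M = 17 · 19 · 8 · 3 = 7752.
Merge one congruence at a time:
  Start: x ≡ 0 (mod 17).
  Combine with x ≡ 14 (mod 19); new modulus lcm = 323.
    Write x = 0 + 17·t and substitute into x ≡ 14 (mod 19): 17·t ≡ 14 − 0 = 14 (mod 19).
    The inverse of 17 mod 19 is 9 (since 17·9 = 153 = 8·19 + 1), so t ≡ 9·14 = 126 ≡ 12 (mod 19).
    Then x = 0 + 17·12 = 204, valid modulo lcm(17, 19) = 323: x ≡ 204 (mod 323).
  Combine with x ≡ 3 (mod 8); new modulus lcm = 2584.
    Write x = 204 + 323·t and substitute into x ≡ 3 (mod 8): 323·t ≡ 3 − 204 = -201 (mod 8).
    Reduce coefficients mod 8: 3·t ≡ 7 (mod 8).
    The inverse of 3 mod 8 is 3 (since 3·3 = 9 = 1·8 + 1), so t ≡ 3·7 = 21 ≡ 5 (mod 8).
    Then x = 204 + 323·5 = 1819, valid modulo lcm(323, 8) = 2584: x ≡ 1819 (mod 2584).
  Combine with x ≡ 2 (mod 3); new modulus lcm = 7752.
    Write x = 1819 + 2584·t and substitute into x ≡ 2 (mod 3): 2584·t ≡ 2 − 1819 = -1817 (mod 3).
    Reduce coefficients mod 3: 1·t ≡ 1 (mod 3).
    So t ≡ 1 (mod 3).
    Then x = 1819 + 2584·1 = 4403, valid modulo lcm(2584, 3) = 7752: x ≡ 4403 (mod 7752).
Verify against each original: 4403 mod 17 = 0, 4403 mod 19 = 14, 4403 mod 8 = 3, 4403 mod 3 = 2.

x ≡ 4403 (mod 7752).


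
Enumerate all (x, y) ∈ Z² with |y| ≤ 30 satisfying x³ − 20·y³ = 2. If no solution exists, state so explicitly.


The equation is x³ - 20y³ = 2. For fixed y, x³ = 20·y³ + 2, so a solution requires the RHS to be a perfect cube.
Strategy: iterate y from -30 to 30, compute RHS = 20·y³ + 2, and check whether it is a (positive or negative) perfect cube.
Check small values of y:
  y = 0: RHS = 2 is not a perfect cube.
  y = 1: RHS = 22 is not a perfect cube.
  y = -1: RHS = -18 is not a perfect cube.
  y = 2: RHS = 162 is not a perfect cube.
  y = -2: RHS = -158 is not a perfect cube.
  y = 3: RHS = 542 is not a perfect cube.
  y = -3: RHS = -538 is not a perfect cube.
Continuing the search up to |y| = 30 finds no solutions either.
No (x, y) in the scanned range satisfies the equation.

No integer solutions with |y| ≤ 30.


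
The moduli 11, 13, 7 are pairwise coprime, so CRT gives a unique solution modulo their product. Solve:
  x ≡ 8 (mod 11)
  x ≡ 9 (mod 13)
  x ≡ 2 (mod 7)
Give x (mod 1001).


Moduli 11, 13, 7 are pairwise coprime; by CRT there is a unique solution modulo M = 11 · 13 · 7 = 1001.
Solve pairwise, accumulating the modulus:
  Start with x ≡ 8 (mod 11).
  Combine with x ≡ 9 (mod 13): since gcd(11, 13) = 1, we get a unique residue mod 143.
    Write x = 8 + 11·t and substitute into x ≡ 9 (mod 13): 11·t ≡ 9 − 8 = 1 (mod 13).
    The inverse of 11 mod 13 is 6 (since 11·6 = 66 = 5·13 + 1), so t ≡ 6·1 = 6 ≡ 6 (mod 13).
    Then x = 8 + 11·6 = 74, valid modulo lcm(11, 13) = 143: x ≡ 74 (mod 143).
  Combine with x ≡ 2 (mod 7): since gcd(143, 7) = 1, we get a unique residue mod 1001.
    Write x = 74 + 143·t and substitute into x ≡ 2 (mod 7): 143·t ≡ 2 − 74 = -72 (mod 7).
    Reduce coefficients mod 7: 3·t ≡ 5 (mod 7).
    The inverse of 3 mod 7 is 5 (since 3·5 = 15 = 2·7 + 1), so t ≡ 5·5 = 25 ≡ 4 (mod 7).
    Then x = 74 + 143·4 = 646, valid modulo lcm(143, 7) = 1001: x ≡ 646 (mod 1001).
Verify: 646 mod 11 = 8 ✓, 646 mod 13 = 9 ✓, 646 mod 7 = 2 ✓.

x ≡ 646 (mod 1001).
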